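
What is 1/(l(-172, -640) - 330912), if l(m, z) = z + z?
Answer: -1/332192 ≈ -3.0103e-6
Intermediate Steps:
l(m, z) = 2*z
1/(l(-172, -640) - 330912) = 1/(2*(-640) - 330912) = 1/(-1280 - 330912) = 1/(-332192) = -1/332192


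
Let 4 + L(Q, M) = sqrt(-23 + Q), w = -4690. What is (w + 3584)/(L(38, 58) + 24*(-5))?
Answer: 137144/15361 + 1106*sqrt(15)/15361 ≈ 9.2069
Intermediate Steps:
L(Q, M) = -4 + sqrt(-23 + Q)
(w + 3584)/(L(38, 58) + 24*(-5)) = (-4690 + 3584)/((-4 + sqrt(-23 + 38)) + 24*(-5)) = -1106/((-4 + sqrt(15)) - 120) = -1106/(-124 + sqrt(15))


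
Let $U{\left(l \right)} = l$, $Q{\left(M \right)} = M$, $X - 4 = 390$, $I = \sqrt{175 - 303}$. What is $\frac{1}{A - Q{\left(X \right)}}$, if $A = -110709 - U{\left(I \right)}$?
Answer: $\frac{i}{- 111103 i + 8 \sqrt{2}} \approx -9.0007 \cdot 10^{-6} + 9.1654 \cdot 10^{-10} i$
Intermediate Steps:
$I = 8 i \sqrt{2}$ ($I = \sqrt{-128} = 8 i \sqrt{2} \approx 11.314 i$)
$X = 394$ ($X = 4 + 390 = 394$)
$A = -110709 - 8 i \sqrt{2} \approx -1.1071 \cdot 10^{5} - 11.314 i$
$\frac{1}{A - Q{\left(X \right)}} = \frac{1}{\left(-110709 - 8 i \sqrt{2}\right) - 394} = \frac{1}{-111103 - 8 i \sqrt{2}}$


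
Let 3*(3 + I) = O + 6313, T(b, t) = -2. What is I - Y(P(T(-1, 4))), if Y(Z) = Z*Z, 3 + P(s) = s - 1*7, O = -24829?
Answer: -6319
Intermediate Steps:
P(s) = -10 + s (P(s) = -3 + (s - 1*7) = -3 + (s - 7) = -3 + (-7 + s) = -10 + s)
Y(Z) = Z**2
I = -6175 (I = -3 + (-24829 + 6313)/3 = -3 + (1/3)*(-18516) = -3 - 6172 = -6175)
I - Y(P(T(-1, 4))) = -6175 - (-10 - 2)**2 = -6175 - 1*(-12)**2 = -6175 - 1*144 = -6175 - 144 = -6319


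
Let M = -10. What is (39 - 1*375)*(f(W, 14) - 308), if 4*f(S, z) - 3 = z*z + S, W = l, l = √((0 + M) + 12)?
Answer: 86772 - 84*√2 ≈ 86653.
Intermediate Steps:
l = √2 (l = √((0 - 10) + 12) = √(-10 + 12) = √2 ≈ 1.4142)
W = √2 ≈ 1.4142
f(S, z) = ¾ + S/4 + z²/4 (f(S, z) = ¾ + (z*z + S)/4 = ¾ + (z² + S)/4 = ¾ + (S + z²)/4 = ¾ + (S/4 + z²/4) = ¾ + S/4 + z²/4)
(39 - 1*375)*(f(W, 14) - 308) = (39 - 1*375)*((¾ + √2/4 + (¼)*14²) - 308) = (39 - 375)*((¾ + √2/4 + (¼)*196) - 308) = -336*((¾ + √2/4 + 49) - 308) = -336*((199/4 + √2/4) - 308) = -336*(-1033/4 + √2/4) = 86772 - 84*√2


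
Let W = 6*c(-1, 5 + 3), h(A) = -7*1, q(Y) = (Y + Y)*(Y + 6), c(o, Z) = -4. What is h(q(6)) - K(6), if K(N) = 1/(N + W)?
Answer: -125/18 ≈ -6.9444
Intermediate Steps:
q(Y) = 2*Y*(6 + Y) (q(Y) = (2*Y)*(6 + Y) = 2*Y*(6 + Y))
h(A) = -7
W = -24 (W = 6*(-4) = -24)
K(N) = 1/(-24 + N) (K(N) = 1/(N - 24) = 1/(-24 + N))
h(q(6)) - K(6) = -7 - 1/(-24 + 6) = -7 - 1/(-18) = -7 - 1*(-1/18) = -7 + 1/18 = -125/18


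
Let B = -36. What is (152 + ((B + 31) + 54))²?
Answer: 40401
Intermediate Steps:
(152 + ((B + 31) + 54))² = (152 + ((-36 + 31) + 54))² = (152 + (-5 + 54))² = (152 + 49)² = 201² = 40401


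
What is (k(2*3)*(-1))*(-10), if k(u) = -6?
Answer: -60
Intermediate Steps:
(k(2*3)*(-1))*(-10) = -6*(-1)*(-10) = 6*(-10) = -60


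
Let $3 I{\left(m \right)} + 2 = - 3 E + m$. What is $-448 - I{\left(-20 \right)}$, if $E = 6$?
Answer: $- \frac{1304}{3} \approx -434.67$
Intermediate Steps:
$I{\left(m \right)} = - \frac{20}{3} + \frac{m}{3}$ ($I{\left(m \right)} = - \frac{2}{3} + \frac{\left(-3\right) 6 + m}{3} = - \frac{2}{3} + \frac{-18 + m}{3} = - \frac{2}{3} + \left(-6 + \frac{m}{3}\right) = - \frac{20}{3} + \frac{m}{3}$)
$-448 - I{\left(-20 \right)} = -448 - \left(- \frac{20}{3} + \frac{1}{3} \left(-20\right)\right) = -448 - \left(- \frac{20}{3} - \frac{20}{3}\right) = -448 - - \frac{40}{3} = -448 + \frac{40}{3} = - \frac{1304}{3}$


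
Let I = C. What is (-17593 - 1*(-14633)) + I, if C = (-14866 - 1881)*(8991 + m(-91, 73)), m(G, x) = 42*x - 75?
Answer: -200665514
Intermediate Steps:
m(G, x) = -75 + 42*x
C = -200662554 (C = (-14866 - 1881)*(8991 + (-75 + 42*73)) = -16747*(8991 + (-75 + 3066)) = -16747*(8991 + 2991) = -16747*11982 = -200662554)
I = -200662554
(-17593 - 1*(-14633)) + I = (-17593 - 1*(-14633)) - 200662554 = (-17593 + 14633) - 200662554 = -2960 - 200662554 = -200665514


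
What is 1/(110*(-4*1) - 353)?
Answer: -1/793 ≈ -0.0012610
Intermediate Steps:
1/(110*(-4*1) - 353) = 1/(110*(-4) - 353) = 1/(-440 - 353) = 1/(-793) = -1/793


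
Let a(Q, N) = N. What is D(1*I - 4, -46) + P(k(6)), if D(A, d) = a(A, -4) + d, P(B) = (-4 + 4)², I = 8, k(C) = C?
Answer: -50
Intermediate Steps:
P(B) = 0 (P(B) = 0² = 0)
D(A, d) = -4 + d
D(1*I - 4, -46) + P(k(6)) = (-4 - 46) + 0 = -50 + 0 = -50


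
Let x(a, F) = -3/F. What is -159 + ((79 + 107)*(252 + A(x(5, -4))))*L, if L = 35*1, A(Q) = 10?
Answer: 1705461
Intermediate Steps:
L = 35
-159 + ((79 + 107)*(252 + A(x(5, -4))))*L = -159 + ((79 + 107)*(252 + 10))*35 = -159 + (186*262)*35 = -159 + 48732*35 = -159 + 1705620 = 1705461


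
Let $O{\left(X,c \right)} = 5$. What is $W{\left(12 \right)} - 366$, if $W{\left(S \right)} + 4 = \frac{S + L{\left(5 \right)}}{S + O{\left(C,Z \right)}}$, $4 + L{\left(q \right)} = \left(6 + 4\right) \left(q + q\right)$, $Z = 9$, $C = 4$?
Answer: $- \frac{6182}{17} \approx -363.65$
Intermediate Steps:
$L{\left(q \right)} = -4 + 20 q$ ($L{\left(q \right)} = -4 + \left(6 + 4\right) \left(q + q\right) = -4 + 10 \cdot 2 q = -4 + 20 q$)
$W{\left(S \right)} = -4 + \frac{96 + S}{5 + S}$ ($W{\left(S \right)} = -4 + \frac{S + \left(-4 + 20 \cdot 5\right)}{S + 5} = -4 + \frac{S + \left(-4 + 100\right)}{5 + S} = -4 + \frac{S + 96}{5 + S} = -4 + \frac{96 + S}{5 + S}$)
$W{\left(12 \right)} - 366 = \frac{76 - 36}{5 + 12} - 366 = \frac{76 - 36}{17} - 366 = \frac{1}{17} \cdot 40 - 366 = \frac{40}{17} - 366 = - \frac{6182}{17}$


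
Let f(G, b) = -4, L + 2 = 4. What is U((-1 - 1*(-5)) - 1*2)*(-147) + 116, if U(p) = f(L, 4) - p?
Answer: 998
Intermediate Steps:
L = 2 (L = -2 + 4 = 2)
U(p) = -4 - p
U((-1 - 1*(-5)) - 1*2)*(-147) + 116 = (-4 - ((-1 - 1*(-5)) - 1*2))*(-147) + 116 = (-4 - ((-1 + 5) - 2))*(-147) + 116 = (-4 - (4 - 2))*(-147) + 116 = (-4 - 1*2)*(-147) + 116 = (-4 - 2)*(-147) + 116 = -6*(-147) + 116 = 882 + 116 = 998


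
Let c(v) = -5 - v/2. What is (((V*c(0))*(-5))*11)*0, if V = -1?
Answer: 0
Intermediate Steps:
c(v) = -5 - v/2
(((V*c(0))*(-5))*11)*0 = ((-(-5 - 1/2*0)*(-5))*11)*0 = ((-(-5 + 0)*(-5))*11)*0 = ((-1*(-5)*(-5))*11)*0 = ((5*(-5))*11)*0 = -25*11*0 = -275*0 = 0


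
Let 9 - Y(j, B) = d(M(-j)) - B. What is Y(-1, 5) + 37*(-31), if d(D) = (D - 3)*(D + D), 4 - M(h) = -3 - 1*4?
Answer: -1309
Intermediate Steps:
M(h) = 11 (M(h) = 4 - (-3 - 1*4) = 4 - (-3 - 4) = 4 - 1*(-7) = 4 + 7 = 11)
d(D) = 2*D*(-3 + D) (d(D) = (-3 + D)*(2*D) = 2*D*(-3 + D))
Y(j, B) = -167 + B (Y(j, B) = 9 - (2*11*(-3 + 11) - B) = 9 - (2*11*8 - B) = 9 - (176 - B) = 9 + (-176 + B) = -167 + B)
Y(-1, 5) + 37*(-31) = (-167 + 5) + 37*(-31) = -162 - 1147 = -1309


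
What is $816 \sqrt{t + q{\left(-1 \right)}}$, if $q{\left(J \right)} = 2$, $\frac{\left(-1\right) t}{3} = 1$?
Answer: $816 i \approx 816.0 i$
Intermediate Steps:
$t = -3$ ($t = \left(-3\right) 1 = -3$)
$816 \sqrt{t + q{\left(-1 \right)}} = 816 \sqrt{-3 + 2} = 816 \sqrt{-1} = 816 i$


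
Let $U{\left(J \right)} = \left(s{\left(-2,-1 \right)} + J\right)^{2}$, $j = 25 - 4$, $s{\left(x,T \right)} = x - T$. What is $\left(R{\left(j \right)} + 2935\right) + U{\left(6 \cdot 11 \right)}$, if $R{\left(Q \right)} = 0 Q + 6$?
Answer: $7166$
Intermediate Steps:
$j = 21$ ($j = 25 - 4 = 21$)
$R{\left(Q \right)} = 6$ ($R{\left(Q \right)} = 0 + 6 = 6$)
$U{\left(J \right)} = \left(-1 + J\right)^{2}$ ($U{\left(J \right)} = \left(\left(-2 - -1\right) + J\right)^{2} = \left(\left(-2 + 1\right) + J\right)^{2} = \left(-1 + J\right)^{2}$)
$\left(R{\left(j \right)} + 2935\right) + U{\left(6 \cdot 11 \right)} = \left(6 + 2935\right) + \left(-1 + 6 \cdot 11\right)^{2} = 2941 + \left(-1 + 66\right)^{2} = 2941 + 65^{2} = 2941 + 4225 = 7166$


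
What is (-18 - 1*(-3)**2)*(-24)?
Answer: 648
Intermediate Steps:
(-18 - 1*(-3)**2)*(-24) = (-18 - 1*9)*(-24) = (-18 - 9)*(-24) = -27*(-24) = 648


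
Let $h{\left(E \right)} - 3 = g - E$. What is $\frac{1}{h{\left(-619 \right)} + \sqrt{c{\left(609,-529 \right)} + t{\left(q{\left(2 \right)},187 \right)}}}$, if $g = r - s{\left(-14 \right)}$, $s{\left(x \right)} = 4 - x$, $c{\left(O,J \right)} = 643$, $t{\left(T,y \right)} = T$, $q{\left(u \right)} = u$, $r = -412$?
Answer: $\frac{64}{12073} - \frac{\sqrt{645}}{36219} \approx 0.0045999$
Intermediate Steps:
$g = -430$ ($g = -412 - \left(4 - -14\right) = -412 - \left(4 + 14\right) = -412 - 18 = -430$)
$h{\left(E \right)} = -427 - E$ ($h{\left(E \right)} = 3 - \left(430 + E\right) = -427 - E$)
$\frac{1}{h{\left(-619 \right)} + \sqrt{c{\left(609,-529 \right)} + t{\left(q{\left(2 \right)},187 \right)}}} = \frac{1}{\left(-427 - -619\right) + \sqrt{643 + 2}} = \frac{1}{\left(-427 + 619\right) + \sqrt{645}} = \frac{1}{192 + \sqrt{645}}$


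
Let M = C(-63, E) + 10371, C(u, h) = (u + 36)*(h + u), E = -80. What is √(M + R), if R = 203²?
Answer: √55441 ≈ 235.46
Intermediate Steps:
R = 41209
C(u, h) = (36 + u)*(h + u)
M = 14232 (M = ((-63)² + 36*(-80) + 36*(-63) - 80*(-63)) + 10371 = (3969 - 2880 - 2268 + 5040) + 10371 = 3861 + 10371 = 14232)
√(M + R) = √(14232 + 41209) = √55441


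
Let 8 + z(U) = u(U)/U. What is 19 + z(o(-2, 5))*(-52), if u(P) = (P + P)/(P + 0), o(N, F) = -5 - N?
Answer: 1409/3 ≈ 469.67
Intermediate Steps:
u(P) = 2 (u(P) = (2*P)/P = 2)
z(U) = -8 + 2/U
19 + z(o(-2, 5))*(-52) = 19 + (-8 + 2/(-5 - 1*(-2)))*(-52) = 19 + (-8 + 2/(-5 + 2))*(-52) = 19 + (-8 + 2/(-3))*(-52) = 19 + (-8 + 2*(-1/3))*(-52) = 19 + (-8 - 2/3)*(-52) = 19 - 26/3*(-52) = 19 + 1352/3 = 1409/3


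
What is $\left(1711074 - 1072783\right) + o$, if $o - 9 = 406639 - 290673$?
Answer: $754266$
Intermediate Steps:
$o = 115975$ ($o = 9 + \left(406639 - 290673\right) = 9 + 115966 = 115975$)
$\left(1711074 - 1072783\right) + o = \left(1711074 - 1072783\right) + 115975 = 638291 + 115975 = 754266$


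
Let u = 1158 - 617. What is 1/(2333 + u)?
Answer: 1/2874 ≈ 0.00034795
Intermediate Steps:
u = 541
1/(2333 + u) = 1/(2333 + 541) = 1/2874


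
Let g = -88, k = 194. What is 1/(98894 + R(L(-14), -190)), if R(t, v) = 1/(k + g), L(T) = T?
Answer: 106/10482765 ≈ 1.0112e-5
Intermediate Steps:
R(t, v) = 1/106 (R(t, v) = 1/(194 - 88) = 1/106)
1/(98894 + R(L(-14), -190)) = 1/(98894 + 1/106) = 1/(10482765/106) = 106/10482765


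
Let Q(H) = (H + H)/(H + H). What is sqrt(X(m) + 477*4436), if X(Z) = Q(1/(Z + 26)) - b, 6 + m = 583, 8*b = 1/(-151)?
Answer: sqrt(771940806270)/604 ≈ 1454.6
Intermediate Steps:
b = -1/1208 (b = (1/(-151))/8 = (1*(-1/151))/8 = (1/8)*(-1/151) = -1/1208 ≈ -0.00082781)
Q(H) = 1 (Q(H) = (2*H)/((2*H)) = (2*H)*(1/(2*H)) = 1)
m = 577 (m = -6 + 583 = 577)
X(Z) = 1209/1208 (X(Z) = 1 - 1*(-1/1208) = 1 + 1/1208 = 1209/1208)
sqrt(X(m) + 477*4436) = sqrt(1209/1208 + 477*4436) = sqrt(1209/1208 + 2115972) = sqrt(2556095385/1208) = sqrt(771940806270)/604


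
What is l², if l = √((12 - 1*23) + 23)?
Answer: 12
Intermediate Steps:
l = 2*√3 (l = √((12 - 23) + 23) = √(-11 + 23) = √12 = 2*√3 ≈ 3.4641)
l² = (2*√3)² = 12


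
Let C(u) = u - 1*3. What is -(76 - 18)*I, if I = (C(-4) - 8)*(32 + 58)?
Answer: 78300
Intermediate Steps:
C(u) = -3 + u (C(u) = u - 3 = -3 + u)
I = -1350 (I = ((-3 - 4) - 8)*(32 + 58) = (-7 - 8)*90 = -15*90 = -1350)
-(76 - 18)*I = -(76 - 18)*(-1350) = -58*(-1350) = -1*(-78300) = 78300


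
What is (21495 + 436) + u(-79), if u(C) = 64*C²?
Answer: 421355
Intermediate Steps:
(21495 + 436) + u(-79) = (21495 + 436) + 64*(-79)² = 21931 + 64*6241 = 21931 + 399424 = 421355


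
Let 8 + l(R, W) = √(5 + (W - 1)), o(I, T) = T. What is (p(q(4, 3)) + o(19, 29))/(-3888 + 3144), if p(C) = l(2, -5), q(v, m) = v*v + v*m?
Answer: -7/248 - I/744 ≈ -0.028226 - 0.0013441*I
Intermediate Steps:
q(v, m) = v² + m*v
l(R, W) = -8 + √(4 + W) (l(R, W) = -8 + √(5 + (W - 1)) = -8 + √(5 + (-1 + W)) = -8 + √(4 + W))
p(C) = -8 + I (p(C) = -8 + √(4 - 5) = -8 + √(-1) = -8 + I)
(p(q(4, 3)) + o(19, 29))/(-3888 + 3144) = ((-8 + I) + 29)/(-3888 + 3144) = (21 + I)/(-744) = (21 + I)*(-1/744) = -7/248 - I/744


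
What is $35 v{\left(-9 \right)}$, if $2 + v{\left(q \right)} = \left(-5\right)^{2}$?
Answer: $805$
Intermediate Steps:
$v{\left(q \right)} = 23$ ($v{\left(q \right)} = -2 + \left(-5\right)^{2} = -2 + 25 = 23$)
$35 v{\left(-9 \right)} = 35 \cdot 23 = 805$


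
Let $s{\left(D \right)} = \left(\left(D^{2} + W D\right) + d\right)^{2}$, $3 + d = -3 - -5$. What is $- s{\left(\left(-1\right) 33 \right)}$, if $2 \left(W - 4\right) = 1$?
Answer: $- \frac{3530641}{4} \approx -8.8266 \cdot 10^{5}$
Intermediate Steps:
$W = \frac{9}{2}$ ($W = 4 + \frac{1}{2} \cdot 1 = 4 + \frac{1}{2} = \frac{9}{2} \approx 4.5$)
$d = -1$ ($d = -3 - -2 = -3 + \left(-3 + 5\right) = -3 + 2 = -1$)
$s{\left(D \right)} = \left(-1 + D^{2} + \frac{9 D}{2}\right)^{2}$ ($s{\left(D \right)} = \left(\left(D^{2} + \frac{9 D}{2}\right) - 1\right)^{2} = \left(-1 + D^{2} + \frac{9 D}{2}\right)^{2}$)
$- s{\left(\left(-1\right) 33 \right)} = - \frac{\left(-2 + 2 \left(\left(-1\right) 33\right)^{2} + 9 \left(\left(-1\right) 33\right)\right)^{2}}{4} = - \frac{\left(-2 + 2 \left(-33\right)^{2} + 9 \left(-33\right)\right)^{2}}{4} = - \frac{\left(-2 + 2 \cdot 1089 - 297\right)^{2}}{4} = - \frac{\left(-2 + 2178 - 297\right)^{2}}{4} = - \frac{1879^{2}}{4} = - \frac{3530641}{4}$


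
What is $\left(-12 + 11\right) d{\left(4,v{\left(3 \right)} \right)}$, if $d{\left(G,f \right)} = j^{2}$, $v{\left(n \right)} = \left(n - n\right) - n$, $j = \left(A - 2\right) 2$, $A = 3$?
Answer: $-4$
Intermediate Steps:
$j = 2$ ($j = \left(3 - 2\right) 2 = 1 \cdot 2 = 2$)
$v{\left(n \right)} = - n$ ($v{\left(n \right)} = 0 - n = - n$)
$d{\left(G,f \right)} = 4$ ($d{\left(G,f \right)} = 2^{2} = 4$)
$\left(-12 + 11\right) d{\left(4,v{\left(3 \right)} \right)} = \left(-12 + 11\right) 4 = \left(-1\right) 4 = -4$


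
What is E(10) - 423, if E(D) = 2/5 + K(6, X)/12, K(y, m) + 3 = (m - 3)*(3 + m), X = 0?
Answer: -2118/5 ≈ -423.60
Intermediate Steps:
K(y, m) = -3 + (-3 + m)*(3 + m) (K(y, m) = -3 + (m - 3)*(3 + m) = -3 + (-3 + m)*(3 + m))
E(D) = -⅗ (E(D) = 2/5 + (-12 + 0²)/12 = 2*(⅕) + (-12 + 0)*(1/12) = ⅖ - 12*1/12 = ⅖ - 1 = -⅗)
E(10) - 423 = -⅗ - 423 = -2118/5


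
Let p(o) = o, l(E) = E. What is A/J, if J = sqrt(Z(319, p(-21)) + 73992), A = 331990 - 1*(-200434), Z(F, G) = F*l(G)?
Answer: 532424*sqrt(7477)/22431 ≈ 2052.4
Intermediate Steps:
Z(F, G) = F*G
A = 532424 (A = 331990 + 200434 = 532424)
J = 3*sqrt(7477) (J = sqrt(319*(-21) + 73992) = sqrt(-6699 + 73992) = sqrt(67293) = 3*sqrt(7477) ≈ 259.41)
A/J = 532424/((3*sqrt(7477))) = 532424*(sqrt(7477)/22431) = 532424*sqrt(7477)/22431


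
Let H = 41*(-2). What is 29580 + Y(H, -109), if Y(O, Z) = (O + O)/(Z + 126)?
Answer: 502696/17 ≈ 29570.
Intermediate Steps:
H = -82
Y(O, Z) = 2*O/(126 + Z) (Y(O, Z) = (2*O)/(126 + Z) = 2*O/(126 + Z))
29580 + Y(H, -109) = 29580 + 2*(-82)/(126 - 109) = 29580 + 2*(-82)/17 = 29580 + 2*(-82)*(1/17) = 29580 - 164/17 = 502696/17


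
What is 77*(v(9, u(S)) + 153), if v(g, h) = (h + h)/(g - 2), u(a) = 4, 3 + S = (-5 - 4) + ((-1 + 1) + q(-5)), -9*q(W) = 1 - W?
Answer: 11869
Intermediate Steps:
q(W) = -⅑ + W/9 (q(W) = -(1 - W)/9 = -⅑ + W/9)
S = -38/3 (S = -3 + ((-5 - 4) + ((-1 + 1) + (-⅑ + (⅑)*(-5)))) = -3 + (-9 + (0 + (-⅑ - 5/9))) = -3 + (-9 + (0 - ⅔)) = -3 + (-9 - ⅔) = -3 - 29/3 = -38/3 ≈ -12.667)
v(g, h) = 2*h/(-2 + g) (v(g, h) = (2*h)/(-2 + g) = 2*h/(-2 + g))
77*(v(9, u(S)) + 153) = 77*(2*4/(-2 + 9) + 153) = 77*(2*4/7 + 153) = 77*(2*4*(⅐) + 153) = 77*(8/7 + 153) = 77*(1079/7) = 11869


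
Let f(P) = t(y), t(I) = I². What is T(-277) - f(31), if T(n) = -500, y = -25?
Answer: -1125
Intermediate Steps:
f(P) = 625 (f(P) = (-25)² = 625)
T(-277) - f(31) = -500 - 1*625 = -500 - 625 = -1125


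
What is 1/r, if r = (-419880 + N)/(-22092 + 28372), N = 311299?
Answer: -6280/108581 ≈ -0.057837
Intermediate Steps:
r = -108581/6280 (r = (-419880 + 311299)/(-22092 + 28372) = -108581/6280 ≈ -17.290)
1/r = 1/(-108581/6280) = -6280/108581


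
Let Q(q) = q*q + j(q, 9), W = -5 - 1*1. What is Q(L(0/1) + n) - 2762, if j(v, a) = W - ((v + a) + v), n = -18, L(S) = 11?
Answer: -2714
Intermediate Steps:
W = -6 (W = -5 - 1 = -6)
j(v, a) = -6 - a - 2*v (j(v, a) = -6 - ((v + a) + v) = -6 - ((a + v) + v) = -6 - (a + 2*v) = -6 + (-a - 2*v) = -6 - a - 2*v)
Q(q) = -15 + q**2 - 2*q (Q(q) = q*q + (-6 - 1*9 - 2*q) = q**2 + (-6 - 9 - 2*q) = q**2 + (-15 - 2*q) = -15 + q**2 - 2*q)
Q(L(0/1) + n) - 2762 = (-15 + (11 - 18)**2 - 2*(11 - 18)) - 2762 = (-15 + (-7)**2 - 2*(-7)) - 2762 = (-15 + 49 + 14) - 2762 = 48 - 2762 = -2714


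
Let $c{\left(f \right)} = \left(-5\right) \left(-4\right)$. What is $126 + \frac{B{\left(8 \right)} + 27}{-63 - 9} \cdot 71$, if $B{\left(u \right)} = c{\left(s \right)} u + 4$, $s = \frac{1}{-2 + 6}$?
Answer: $- \frac{4489}{72} \approx -62.347$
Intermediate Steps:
$s = \frac{1}{4} \approx 0.25$
$c{\left(f \right)} = 20$
$B{\left(u \right)} = 4 + 20 u$ ($B{\left(u \right)} = 20 u + 4 = 4 + 20 u$)
$126 + \frac{B{\left(8 \right)} + 27}{-63 - 9} \cdot 71 = 126 + \frac{\left(4 + 20 \cdot 8\right) + 27}{-63 - 9} \cdot 71 = 126 + \frac{\left(4 + 160\right) + 27}{-72} \cdot 71 = 126 + \left(164 + 27\right) \left(- \frac{1}{72}\right) 71 = 126 + 191 \left(- \frac{1}{72}\right) 71 = 126 - \frac{13561}{72} = - \frac{4489}{72}$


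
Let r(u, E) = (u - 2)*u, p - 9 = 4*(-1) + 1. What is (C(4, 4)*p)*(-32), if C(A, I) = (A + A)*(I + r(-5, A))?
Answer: -59904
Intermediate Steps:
p = 6 (p = 9 + (4*(-1) + 1) = 9 + (-4 + 1) = 9 - 3 = 6)
r(u, E) = u*(-2 + u) (r(u, E) = (-2 + u)*u = u*(-2 + u))
C(A, I) = 2*A*(35 + I) (C(A, I) = (A + A)*(I - 5*(-2 - 5)) = (2*A)*(I - 5*(-7)) = (2*A)*(I + 35) = (2*A)*(35 + I) = 2*A*(35 + I))
(C(4, 4)*p)*(-32) = ((2*4*(35 + 4))*6)*(-32) = ((2*4*39)*6)*(-32) = (312*6)*(-32) = 1872*(-32) = -59904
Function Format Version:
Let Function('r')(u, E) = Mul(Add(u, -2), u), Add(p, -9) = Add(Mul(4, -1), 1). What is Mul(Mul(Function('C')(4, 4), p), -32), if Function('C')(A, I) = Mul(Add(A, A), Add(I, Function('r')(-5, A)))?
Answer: -59904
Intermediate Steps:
p = 6 (p = Add(9, Add(Mul(4, -1), 1)) = Add(9, Add(-4, 1)) = Add(9, -3) = 6)
Function('r')(u, E) = Mul(u, Add(-2, u)) (Function('r')(u, E) = Mul(Add(-2, u), u) = Mul(u, Add(-2, u)))
Function('C')(A, I) = Mul(2, A, Add(35, I)) (Function('C')(A, I) = Mul(Add(A, A), Add(I, Mul(-5, Add(-2, -5)))) = Mul(Mul(2, A), Add(I, Mul(-5, -7))) = Mul(Mul(2, A), Add(I, 35)) = Mul(Mul(2, A), Add(35, I)) = Mul(2, A, Add(35, I)))
Mul(Mul(Function('C')(4, 4), p), -32) = Mul(Mul(Mul(2, 4, Add(35, 4)), 6), -32) = Mul(Mul(Mul(2, 4, 39), 6), -32) = Mul(Mul(312, 6), -32) = Mul(1872, -32) = -59904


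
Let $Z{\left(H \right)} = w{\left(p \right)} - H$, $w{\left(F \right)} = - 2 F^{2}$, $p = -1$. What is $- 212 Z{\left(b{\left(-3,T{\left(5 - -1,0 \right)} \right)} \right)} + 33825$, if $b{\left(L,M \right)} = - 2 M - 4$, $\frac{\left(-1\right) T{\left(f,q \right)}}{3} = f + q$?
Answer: $41033$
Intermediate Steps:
$T{\left(f,q \right)} = - 3 f - 3 q$ ($T{\left(f,q \right)} = - 3 \left(f + q\right) = - 3 f - 3 q$)
$b{\left(L,M \right)} = -4 - 2 M$
$Z{\left(H \right)} = -2 - H$ ($Z{\left(H \right)} = - 2 \left(-1\right)^{2} - H = \left(-2\right) 1 - H = -2 - H$)
$- 212 Z{\left(b{\left(-3,T{\left(5 - -1,0 \right)} \right)} \right)} + 33825 = - 212 \left(-2 - \left(-4 - 2 \left(- 3 \left(5 - -1\right) - 0\right)\right)\right) + 33825 = - 212 \left(-2 - \left(-4 - 2 \left(- 3 \left(5 + 1\right) + 0\right)\right)\right) + 33825 = - 212 \left(-2 - \left(-4 - 2 \left(\left(-3\right) 6 + 0\right)\right)\right) + 33825 = - 212 \left(-2 - \left(-4 - 2 \left(-18 + 0\right)\right)\right) + 33825 = - 212 \left(-2 - \left(-4 - -36\right)\right) + 33825 = - 212 \left(-2 - \left(-4 + 36\right)\right) + 33825 = - 212 \left(-2 - 32\right) + 33825 = \left(-212\right) \left(-34\right) + 33825 = 7208 + 33825 = 41033$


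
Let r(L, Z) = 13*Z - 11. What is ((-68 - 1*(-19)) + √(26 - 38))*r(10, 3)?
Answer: -1372 + 56*I*√3 ≈ -1372.0 + 96.995*I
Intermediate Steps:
r(L, Z) = -11 + 13*Z
((-68 - 1*(-19)) + √(26 - 38))*r(10, 3) = ((-68 - 1*(-19)) + √(26 - 38))*(-11 + 13*3) = ((-68 + 19) + √(-12))*(-11 + 39) = (-49 + 2*I*√3)*28 = -1372 + 56*I*√3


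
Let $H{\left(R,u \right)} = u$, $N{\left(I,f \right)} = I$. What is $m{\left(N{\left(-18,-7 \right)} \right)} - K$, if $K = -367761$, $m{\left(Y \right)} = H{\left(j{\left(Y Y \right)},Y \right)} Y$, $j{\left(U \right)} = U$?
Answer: $368085$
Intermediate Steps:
$m{\left(Y \right)} = Y^{2}$ ($m{\left(Y \right)} = Y Y = Y^{2}$)
$m{\left(N{\left(-18,-7 \right)} \right)} - K = \left(-18\right)^{2} - -367761 = 324 + 367761 = 368085$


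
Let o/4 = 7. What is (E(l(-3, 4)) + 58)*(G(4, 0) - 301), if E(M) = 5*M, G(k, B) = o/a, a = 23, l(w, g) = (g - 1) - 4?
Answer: -365435/23 ≈ -15888.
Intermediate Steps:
o = 28 (o = 4*7 = 28)
l(w, g) = -5 + g (l(w, g) = (-1 + g) - 4 = -5 + g)
G(k, B) = 28/23
(E(l(-3, 4)) + 58)*(G(4, 0) - 301) = (5*(-5 + 4) + 58)*(28/23 - 301) = (5*(-1) + 58)*(-6895/23) = (-5 + 58)*(-6895/23) = 53*(-6895/23) = -365435/23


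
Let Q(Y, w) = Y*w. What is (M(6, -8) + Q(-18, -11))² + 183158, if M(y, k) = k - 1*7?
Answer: 216647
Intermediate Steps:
M(y, k) = -7 + k (M(y, k) = k - 7 = -7 + k)
(M(6, -8) + Q(-18, -11))² + 183158 = ((-7 - 8) - 18*(-11))² + 183158 = (-15 + 198)² + 183158 = 183² + 183158 = 33489 + 183158 = 216647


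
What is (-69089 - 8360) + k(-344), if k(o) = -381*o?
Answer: 53615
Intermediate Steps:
(-69089 - 8360) + k(-344) = (-69089 - 8360) - 381*(-344) = -77449 + 131064 = 53615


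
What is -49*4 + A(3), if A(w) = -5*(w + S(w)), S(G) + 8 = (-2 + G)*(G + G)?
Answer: -201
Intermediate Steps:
S(G) = -8 + 2*G*(-2 + G) (S(G) = -8 + (-2 + G)*(G + G) = -8 + (-2 + G)*(2*G) = -8 + 2*G*(-2 + G))
A(w) = 40 - 10*w² + 15*w (A(w) = -5*(w + (-8 - 4*w + 2*w²)) = -5*(-8 - 3*w + 2*w²) = 40 - 10*w² + 15*w)
-49*4 + A(3) = -49*4 + (40 - 10*3² + 15*3) = -196 + (40 - 10*9 + 45) = -196 + (40 - 90 + 45) = -196 - 5 = -201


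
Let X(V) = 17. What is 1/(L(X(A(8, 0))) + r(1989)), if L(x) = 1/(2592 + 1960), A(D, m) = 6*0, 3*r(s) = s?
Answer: 4552/3017977 ≈ 0.0015083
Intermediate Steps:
r(s) = s/3
A(D, m) = 0
L(x) = 1/4552
1/(L(X(A(8, 0))) + r(1989)) = 1/(1/4552 + (⅓)*1989) = 1/(1/4552 + 663) = 1/(3017977/4552) = 4552/3017977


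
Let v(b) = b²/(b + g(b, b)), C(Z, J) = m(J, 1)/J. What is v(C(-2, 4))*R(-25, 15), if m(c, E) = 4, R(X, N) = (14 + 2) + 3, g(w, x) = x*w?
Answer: 19/2 ≈ 9.5000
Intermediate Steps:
g(w, x) = w*x
R(X, N) = 19 (R(X, N) = 16 + 3 = 19)
C(Z, J) = 4/J
v(b) = b²/(b + b²) (v(b) = b²/(b + b*b) = b²/(b + b²))
v(C(-2, 4))*R(-25, 15) = ((4/4)/(1 + 4/4))*19 = ((4*(¼))/(1 + 4*(¼)))*19 = (1/(1 + 1))*19 = (1/2)*19 = (1*(½))*19 = (½)*19 = 19/2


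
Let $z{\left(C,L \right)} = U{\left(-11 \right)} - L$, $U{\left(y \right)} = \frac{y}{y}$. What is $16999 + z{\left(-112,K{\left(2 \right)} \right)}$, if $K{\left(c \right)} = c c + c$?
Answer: $16994$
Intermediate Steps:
$K{\left(c \right)} = c + c^{2}$ ($K{\left(c \right)} = c^{2} + c = c + c^{2}$)
$U{\left(y \right)} = 1$
$z{\left(C,L \right)} = 1 - L$
$16999 + z{\left(-112,K{\left(2 \right)} \right)} = 16999 + \left(1 - 2 \left(1 + 2\right)\right) = 16999 + \left(1 - 2 \cdot 3\right) = 16999 + \left(1 - 6\right) = 16999 - 5 = 16994$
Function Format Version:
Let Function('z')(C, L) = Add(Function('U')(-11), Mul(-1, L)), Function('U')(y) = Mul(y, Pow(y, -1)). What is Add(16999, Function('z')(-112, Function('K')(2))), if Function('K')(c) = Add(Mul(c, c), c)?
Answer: 16994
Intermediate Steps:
Function('K')(c) = Add(c, Pow(c, 2)) (Function('K')(c) = Add(Pow(c, 2), c) = Add(c, Pow(c, 2)))
Function('U')(y) = 1
Function('z')(C, L) = Add(1, Mul(-1, L))
Add(16999, Function('z')(-112, Function('K')(2))) = Add(16999, Add(1, Mul(-1, Mul(2, Add(1, 2))))) = Add(16999, Add(1, Mul(-1, Mul(2, 3)))) = Add(16999, Add(1, Mul(-1, 6))) = Add(16999, Add(1, -6)) = Add(16999, -5) = 16994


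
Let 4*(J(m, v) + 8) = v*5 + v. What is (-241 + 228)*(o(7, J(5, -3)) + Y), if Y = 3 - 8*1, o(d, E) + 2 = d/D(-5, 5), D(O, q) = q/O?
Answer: 182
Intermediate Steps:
J(m, v) = -8 + 3*v/2 (J(m, v) = -8 + (v*5 + v)/4 = -8 + (5*v + v)/4 = -8 + (6*v)/4 = -8 + 3*v/2)
o(d, E) = -2 - d (o(d, E) = -2 + d/((5/(-5))) = -2 + d/((5*(-⅕))) = -2 + d/(-1) = -2 + d*(-1) = -2 - d)
Y = -5 (Y = 3 - 8 = -5)
(-241 + 228)*(o(7, J(5, -3)) + Y) = (-241 + 228)*((-2 - 1*7) - 5) = -13*((-2 - 7) - 5) = -13*(-9 - 5) = -13*(-14) = 182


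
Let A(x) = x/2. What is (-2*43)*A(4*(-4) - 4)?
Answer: 860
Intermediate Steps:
A(x) = x/2 (A(x) = x*(1/2) = x/2)
(-2*43)*A(4*(-4) - 4) = (-2*43)*((4*(-4) - 4)/2) = -43*(-16 - 4) = -43*(-20) = -86*(-10) = 860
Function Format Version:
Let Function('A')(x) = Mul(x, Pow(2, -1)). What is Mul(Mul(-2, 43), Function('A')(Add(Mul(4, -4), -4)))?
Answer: 860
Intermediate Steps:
Function('A')(x) = Mul(Rational(1, 2), x) (Function('A')(x) = Mul(x, Rational(1, 2)) = Mul(Rational(1, 2), x))
Mul(Mul(-2, 43), Function('A')(Add(Mul(4, -4), -4))) = Mul(Mul(-2, 43), Mul(Rational(1, 2), Add(Mul(4, -4), -4))) = Mul(-86, Mul(Rational(1, 2), Add(-16, -4))) = Mul(-86, Mul(Rational(1, 2), -20)) = Mul(-86, -10) = 860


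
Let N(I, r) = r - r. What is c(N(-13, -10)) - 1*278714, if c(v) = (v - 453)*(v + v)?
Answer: -278714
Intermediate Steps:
N(I, r) = 0
c(v) = 2*v*(-453 + v) (c(v) = (-453 + v)*(2*v) = 2*v*(-453 + v))
c(N(-13, -10)) - 1*278714 = 2*0*(-453 + 0) - 1*278714 = 2*0*(-453) - 278714 = 0 - 278714 = -278714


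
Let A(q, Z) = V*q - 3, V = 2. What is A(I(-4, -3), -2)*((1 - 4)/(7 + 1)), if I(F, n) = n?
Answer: 27/8 ≈ 3.3750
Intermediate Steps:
A(q, Z) = -3 + 2*q (A(q, Z) = 2*q - 3 = -3 + 2*q)
A(I(-4, -3), -2)*((1 - 4)/(7 + 1)) = (-3 + 2*(-3))*((1 - 4)/(7 + 1)) = (-3 - 6)*(-3/8) = -(-27)/8 = -9*(-3/8) = 27/8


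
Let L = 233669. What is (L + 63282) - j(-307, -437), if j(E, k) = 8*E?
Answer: 299407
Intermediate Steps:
(L + 63282) - j(-307, -437) = (233669 + 63282) - 8*(-307) = 296951 - 1*(-2456) = 296951 + 2456 = 299407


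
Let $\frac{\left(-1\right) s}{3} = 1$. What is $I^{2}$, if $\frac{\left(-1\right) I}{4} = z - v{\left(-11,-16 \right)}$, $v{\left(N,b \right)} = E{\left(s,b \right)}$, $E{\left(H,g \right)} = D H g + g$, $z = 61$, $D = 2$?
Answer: $5776$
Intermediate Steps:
$s = -3$ ($s = \left(-3\right) 1 = -3$)
$E{\left(H,g \right)} = g + 2 H g$ ($E{\left(H,g \right)} = 2 H g + g = g + 2 H g$)
$v{\left(N,b \right)} = - 5 b$ ($v{\left(N,b \right)} = b \left(1 + 2 \left(-3\right)\right) = b \left(1 - 6\right) = b \left(-5\right) = - 5 b$)
$I = 76$ ($I = - 4 \left(61 - \left(-5\right) \left(-16\right)\right) = - 4 \left(61 - 80\right) = \left(-4\right) \left(-19\right) = 76$)
$I^{2} = 76^{2} = 5776$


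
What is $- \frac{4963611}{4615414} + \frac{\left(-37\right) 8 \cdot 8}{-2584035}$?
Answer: $- \frac{12815215250033}{11926391315490} \approx -1.0745$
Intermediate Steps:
$- \frac{4963611}{4615414} + \frac{\left(-37\right) 8 \cdot 8}{-2584035} = \left(-4963611\right) \frac{1}{4615414} + \left(-296\right) 8 \left(- \frac{1}{2584035}\right) = - \frac{4963611}{4615414} - - \frac{2368}{2584035} = - \frac{4963611}{4615414} + \frac{2368}{2584035} = - \frac{12815215250033}{11926391315490}$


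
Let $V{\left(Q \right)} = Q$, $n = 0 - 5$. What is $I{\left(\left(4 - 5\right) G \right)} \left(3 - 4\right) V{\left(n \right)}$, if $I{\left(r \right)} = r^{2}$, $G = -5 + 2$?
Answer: $45$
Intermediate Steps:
$G = -3$
$n = -5$
$I{\left(\left(4 - 5\right) G \right)} \left(3 - 4\right) V{\left(n \right)} = \left(\left(4 - 5\right) \left(-3\right)\right)^{2} \left(3 - 4\right) \left(-5\right) = \left(\left(-1\right) \left(-3\right)\right)^{2} \left(-1\right) \left(-5\right) = 3^{2} \left(-1\right) \left(-5\right) = 9 \left(-1\right) \left(-5\right) = \left(-9\right) \left(-5\right) = 45$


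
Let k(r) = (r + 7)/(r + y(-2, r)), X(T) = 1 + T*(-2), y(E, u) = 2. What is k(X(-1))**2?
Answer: 4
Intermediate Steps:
X(T) = 1 - 2*T
k(r) = (7 + r)/(2 + r) (k(r) = (r + 7)/(r + 2) = (7 + r)/(2 + r))
k(X(-1))**2 = ((7 + (1 - 2*(-1)))/(2 + (1 - 2*(-1))))**2 = ((7 + (1 + 2))/(2 + (1 + 2)))**2 = ((7 + 3)/(2 + 3))**2 = (10/5)**2 = ((1/5)*10)**2 = 2**2 = 4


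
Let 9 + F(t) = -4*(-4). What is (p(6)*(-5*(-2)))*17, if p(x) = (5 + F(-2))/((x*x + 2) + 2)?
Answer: 51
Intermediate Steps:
F(t) = 7 (F(t) = -9 - 4*(-4) = -9 + 16 = 7)
p(x) = 12/(4 + x²) (p(x) = (5 + 7)/((x*x + 2) + 2) = 12/((x² + 2) + 2) = 12/((2 + x²) + 2) = 12/(4 + x²))
(p(6)*(-5*(-2)))*17 = ((12/(4 + 6²))*(-5*(-2)))*17 = ((12/(4 + 36))*10)*17 = ((12/40)*10)*17 = ((12*(1/40))*10)*17 = ((3/10)*10)*17 = 3*17 = 51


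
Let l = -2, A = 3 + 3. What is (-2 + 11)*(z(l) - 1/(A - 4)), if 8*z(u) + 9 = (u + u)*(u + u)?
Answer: 27/8 ≈ 3.3750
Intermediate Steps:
A = 6
z(u) = -9/8 + u²/2 (z(u) = -9/8 + ((u + u)*(u + u))/8 = -9/8 + ((2*u)*(2*u))/8 = -9/8 + (4*u²)/8 = -9/8 + u²/2)
(-2 + 11)*(z(l) - 1/(A - 4)) = (-2 + 11)*((-9/8 + (½)*(-2)²) - 1/(6 - 4)) = 9*((-9/8 + (½)*4) - 1/2) = 9*((-9/8 + 2) - 1*½) = 9*(7/8 - ½) = 9*(3/8) = 27/8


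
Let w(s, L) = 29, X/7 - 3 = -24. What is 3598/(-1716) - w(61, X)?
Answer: -26681/858 ≈ -31.097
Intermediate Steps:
X = -147 (X = 21 + 7*(-24) = 21 - 168 = -147)
3598/(-1716) - w(61, X) = 3598/(-1716) - 1*29 = 3598*(-1/1716) - 29 = -1799/858 - 29 = -26681/858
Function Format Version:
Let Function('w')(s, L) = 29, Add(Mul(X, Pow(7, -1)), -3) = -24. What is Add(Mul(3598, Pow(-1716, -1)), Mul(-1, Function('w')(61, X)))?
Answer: Rational(-26681, 858) ≈ -31.097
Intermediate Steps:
X = -147 (X = Add(21, Mul(7, -24)) = Add(21, -168) = -147)
Add(Mul(3598, Pow(-1716, -1)), Mul(-1, Function('w')(61, X))) = Add(Mul(3598, Pow(-1716, -1)), Mul(-1, 29)) = Add(Mul(3598, Rational(-1, 1716)), -29) = Add(Rational(-1799, 858), -29) = Rational(-26681, 858)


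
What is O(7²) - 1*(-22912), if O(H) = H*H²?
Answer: 140561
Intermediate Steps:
O(H) = H³
O(7²) - 1*(-22912) = (7²)³ - 1*(-22912) = 49³ + 22912 = 117649 + 22912 = 140561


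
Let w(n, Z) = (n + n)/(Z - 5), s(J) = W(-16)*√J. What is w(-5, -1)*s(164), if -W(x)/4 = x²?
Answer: -10240*√41/3 ≈ -21856.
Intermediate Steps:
W(x) = -4*x²
s(J) = -1024*√J (s(J) = (-4*(-16)²)*√J = (-4*256)*√J = -1024*√J)
w(n, Z) = 2*n/(-5 + Z) (w(n, Z) = (2*n)/(-5 + Z) = 2*n/(-5 + Z))
w(-5, -1)*s(164) = (2*(-5)/(-5 - 1))*(-2048*√41) = (2*(-5)/(-6))*(-2048*√41) = (2*(-5)*(-⅙))*(-2048*√41) = 5*(-2048*√41)/3 = -10240*√41/3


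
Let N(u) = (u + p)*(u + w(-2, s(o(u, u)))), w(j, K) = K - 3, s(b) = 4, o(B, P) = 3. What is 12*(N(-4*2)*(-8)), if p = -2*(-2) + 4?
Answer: 0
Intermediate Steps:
p = 8 (p = 4 + 4 = 8)
w(j, K) = -3 + K
N(u) = (1 + u)*(8 + u) (N(u) = (u + 8)*(u + (-3 + 4)) = (8 + u)*(u + 1) = (8 + u)*(1 + u) = (1 + u)*(8 + u))
12*(N(-4*2)*(-8)) = 12*((8 + (-4*2)² + 9*(-4*2))*(-8)) = 12*((8 + (-8)² + 9*(-8))*(-8)) = 12*((8 + 64 - 72)*(-8)) = 12*(0*(-8)) = 12*0 = 0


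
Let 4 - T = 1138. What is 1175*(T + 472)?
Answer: -777850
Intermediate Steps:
T = -1134 (T = 4 - 1*1138 = 4 - 1138 = -1134)
1175*(T + 472) = 1175*(-1134 + 472) = 1175*(-662) = -777850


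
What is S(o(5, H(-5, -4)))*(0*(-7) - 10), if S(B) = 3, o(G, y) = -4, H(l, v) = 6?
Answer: -30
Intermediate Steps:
S(o(5, H(-5, -4)))*(0*(-7) - 10) = 3*(0*(-7) - 10) = 3*(0 - 10) = 3*(-10) = -30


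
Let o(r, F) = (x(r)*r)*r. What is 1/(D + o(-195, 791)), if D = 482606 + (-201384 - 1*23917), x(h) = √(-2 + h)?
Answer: 51461/70209657230 - 1521*I*√197/14041931446 ≈ 7.3296e-7 - 1.5203e-6*I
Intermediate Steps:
o(r, F) = r²*√(-2 + r) (o(r, F) = (√(-2 + r)*r)*r = (r*√(-2 + r))*r = r²*√(-2 + r))
D = 257305 (D = 482606 + (-201384 - 23917) = 482606 - 225301 = 257305)
1/(D + o(-195, 791)) = 1/(257305 + (-195)²*√(-2 - 195)) = 1/(257305 + 38025*√(-197)) = 1/(257305 + 38025*(I*√197)) = 1/(257305 + 38025*I*√197)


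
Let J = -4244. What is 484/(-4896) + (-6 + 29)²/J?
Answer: -290255/1298664 ≈ -0.22350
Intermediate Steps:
484/(-4896) + (-6 + 29)²/J = 484/(-4896) + (-6 + 29)²/(-4244) = 484*(-1/4896) + 23²*(-1/4244) = -121/1224 + 529*(-1/4244) = -121/1224 - 529/4244 = -290255/1298664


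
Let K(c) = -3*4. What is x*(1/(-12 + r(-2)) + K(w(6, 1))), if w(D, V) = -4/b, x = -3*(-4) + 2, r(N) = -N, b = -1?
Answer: -847/5 ≈ -169.40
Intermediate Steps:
x = 14 (x = 12 + 2 = 14)
w(D, V) = 4 (w(D, V) = -4/(-1) = -4*(-1) = 4)
K(c) = -12
x*(1/(-12 + r(-2)) + K(w(6, 1))) = 14*(1/(-12 - 1*(-2)) - 12) = 14*(1/(-12 + 2) - 12) = 14*(1/(-10) - 12) = 14*(-1/10 - 12) = 14*(-121/10) = -847/5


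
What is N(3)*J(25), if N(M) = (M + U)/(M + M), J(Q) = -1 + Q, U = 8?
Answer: 44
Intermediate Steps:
N(M) = (8 + M)/(2*M) (N(M) = (M + 8)/(M + M) = (8 + M)/((2*M)) = (8 + M)*(1/(2*M)) = (8 + M)/(2*M))
N(3)*J(25) = ((½)*(8 + 3)/3)*(-1 + 25) = ((½)*(⅓)*11)*24 = (11/6)*24 = 44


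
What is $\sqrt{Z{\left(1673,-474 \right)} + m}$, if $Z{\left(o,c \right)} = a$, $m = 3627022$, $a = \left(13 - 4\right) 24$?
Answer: $\sqrt{3627238} \approx 1904.5$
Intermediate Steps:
$a = 216$ ($a = 9 \cdot 24 = 216$)
$Z{\left(o,c \right)} = 216$
$\sqrt{Z{\left(1673,-474 \right)} + m} = \sqrt{216 + 3627022} = \sqrt{3627238}$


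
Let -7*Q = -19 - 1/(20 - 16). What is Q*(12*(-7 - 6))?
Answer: -429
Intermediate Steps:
Q = 11/4 (Q = -(-19 - 1/(20 - 16))/7 = -(-19 - 1/4)/7 = -(-19 - 1*¼)/7 = -(-19 - ¼)/7 = -⅐*(-77/4) = 11/4 ≈ 2.7500)
Q*(12*(-7 - 6)) = 11*(12*(-7 - 6))/4 = 11*(12*(-13))/4 = (11/4)*(-156) = -429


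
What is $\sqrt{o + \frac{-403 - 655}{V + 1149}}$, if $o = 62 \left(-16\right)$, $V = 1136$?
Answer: $\frac{i \sqrt{5181872730}}{2285} \approx 31.503 i$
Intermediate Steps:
$o = -992$
$\sqrt{o + \frac{-403 - 655}{V + 1149}} = \sqrt{-992 + \frac{-403 - 655}{1136 + 1149}} = \sqrt{-992 - \frac{1058}{2285}} = \sqrt{- \frac{2267778}{2285}} = \frac{i \sqrt{5181872730}}{2285}$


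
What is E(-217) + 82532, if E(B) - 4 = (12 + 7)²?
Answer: 82897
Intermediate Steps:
E(B) = 365 (E(B) = 4 + (12 + 7)² = 4 + 19² = 4 + 361 = 365)
E(-217) + 82532 = 365 + 82532 = 82897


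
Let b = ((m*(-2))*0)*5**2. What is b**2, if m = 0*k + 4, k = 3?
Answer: 0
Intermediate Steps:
m = 4 (m = 0*3 + 4 = 0 + 4 = 4)
b = 0 (b = ((4*(-2))*0)*5**2 = -8*0*25 = 0*25 = 0)
b**2 = 0**2 = 0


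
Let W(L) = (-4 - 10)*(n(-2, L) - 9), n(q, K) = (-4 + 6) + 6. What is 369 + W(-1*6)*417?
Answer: 6207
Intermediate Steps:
n(q, K) = 8 (n(q, K) = 2 + 6 = 8)
W(L) = 14 (W(L) = (-4 - 10)*(8 - 9) = -14*(-1) = 14)
369 + W(-1*6)*417 = 369 + 14*417 = 369 + 5838 = 6207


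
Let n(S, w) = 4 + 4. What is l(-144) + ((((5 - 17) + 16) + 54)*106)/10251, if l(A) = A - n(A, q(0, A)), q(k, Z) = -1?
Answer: -1552004/10251 ≈ -151.40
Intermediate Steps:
n(S, w) = 8
l(A) = -8 + A (l(A) = A - 1*8 = A - 8 = -8 + A)
l(-144) + ((((5 - 17) + 16) + 54)*106)/10251 = (-8 - 144) + ((((5 - 17) + 16) + 54)*106)/10251 = -152 + (((-12 + 16) + 54)*106)*(1/10251) = -152 + ((4 + 54)*106)*(1/10251) = -152 + (58*106)*(1/10251) = -152 + 6148*(1/10251) = -152 + 6148/10251 = -1552004/10251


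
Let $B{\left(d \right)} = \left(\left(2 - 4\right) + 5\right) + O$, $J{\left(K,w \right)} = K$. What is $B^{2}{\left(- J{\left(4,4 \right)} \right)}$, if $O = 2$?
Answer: $25$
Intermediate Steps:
$B{\left(d \right)} = 5$ ($B{\left(d \right)} = \left(\left(2 - 4\right) + 5\right) + 2 = \left(-2 + 5\right) + 2 = 3 + 2 = 5$)
$B^{2}{\left(- J{\left(4,4 \right)} \right)} = 5^{2} = 25$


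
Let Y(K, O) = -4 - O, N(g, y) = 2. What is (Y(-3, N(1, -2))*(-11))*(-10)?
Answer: -660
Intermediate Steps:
(Y(-3, N(1, -2))*(-11))*(-10) = ((-4 - 1*2)*(-11))*(-10) = ((-4 - 2)*(-11))*(-10) = -6*(-11)*(-10) = 66*(-10) = -660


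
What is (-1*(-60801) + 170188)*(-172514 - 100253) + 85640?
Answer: -63006090923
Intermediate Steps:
(-1*(-60801) + 170188)*(-172514 - 100253) + 85640 = (60801 + 170188)*(-272767) + 85640 = 230989*(-272767) + 85640 = -63006176563 + 85640 = -63006090923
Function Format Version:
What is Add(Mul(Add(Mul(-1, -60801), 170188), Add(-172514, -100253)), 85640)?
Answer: -63006090923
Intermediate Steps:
Add(Mul(Add(Mul(-1, -60801), 170188), Add(-172514, -100253)), 85640) = Add(Mul(Add(60801, 170188), -272767), 85640) = Add(Mul(230989, -272767), 85640) = Add(-63006176563, 85640) = -63006090923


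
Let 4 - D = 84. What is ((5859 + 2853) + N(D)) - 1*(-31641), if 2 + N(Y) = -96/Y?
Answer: 201761/5 ≈ 40352.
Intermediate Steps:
D = -80 (D = 4 - 1*84 = 4 - 84 = -80)
N(Y) = -2 - 96/Y
((5859 + 2853) + N(D)) - 1*(-31641) = ((5859 + 2853) + (-2 - 96/(-80))) - 1*(-31641) = (8712 + (-2 - 96*(-1/80))) + 31641 = (8712 + (-2 + 6/5)) + 31641 = (8712 - 4/5) + 31641 = 43556/5 + 31641 = 201761/5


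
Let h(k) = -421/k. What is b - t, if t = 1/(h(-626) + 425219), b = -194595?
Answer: -51798759482051/266187515 ≈ -1.9460e+5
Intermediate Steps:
t = 626/266187515 (t = 1/(-421/(-626) + 425219) = 1/(-421*(-1/626) + 425219) = 1/(421/626 + 425219) = 1/(266187515/626) = 626/266187515 ≈ 2.3517e-6)
b - t = -194595 - 1*626/266187515 = -194595 - 626/266187515 = -51798759482051/266187515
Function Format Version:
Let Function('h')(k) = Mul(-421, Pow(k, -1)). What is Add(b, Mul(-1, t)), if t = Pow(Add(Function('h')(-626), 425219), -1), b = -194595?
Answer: Rational(-51798759482051, 266187515) ≈ -1.9460e+5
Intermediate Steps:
t = Rational(626, 266187515) (t = Pow(Add(Mul(-421, Pow(-626, -1)), 425219), -1) = Pow(Add(Mul(-421, Rational(-1, 626)), 425219), -1) = Pow(Add(Rational(421, 626), 425219), -1) = Pow(Rational(266187515, 626), -1) = Rational(626, 266187515) ≈ 2.3517e-6)
Add(b, Mul(-1, t)) = Add(-194595, Mul(-1, Rational(626, 266187515))) = Add(-194595, Rational(-626, 266187515)) = Rational(-51798759482051, 266187515)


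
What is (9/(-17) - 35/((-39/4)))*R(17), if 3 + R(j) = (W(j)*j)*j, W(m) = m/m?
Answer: 44638/51 ≈ 875.25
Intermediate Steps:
W(m) = 1
R(j) = -3 + j² (R(j) = -3 + (1*j)*j = -3 + j*j = -3 + j²)
(9/(-17) - 35/((-39/4)))*R(17) = (9/(-17) - 35/((-39/4)))*(-3 + 17²) = (9*(-1/17) - 35/((-39*¼)))*(-3 + 289) = (-9/17 - 35/(-39/4))*286 = (-9/17 - 35*(-4/39))*286 = (-9/17 + 140/39)*286 = (2029/663)*286 = 44638/51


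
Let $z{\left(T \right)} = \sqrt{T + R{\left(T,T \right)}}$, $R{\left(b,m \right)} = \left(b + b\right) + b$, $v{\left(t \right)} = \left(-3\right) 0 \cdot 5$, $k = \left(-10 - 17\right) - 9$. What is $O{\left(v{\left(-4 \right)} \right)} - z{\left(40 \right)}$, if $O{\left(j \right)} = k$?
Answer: $-36 - 4 \sqrt{10} \approx -48.649$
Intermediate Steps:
$k = -36$ ($k = -27 - 9 = -36$)
$v{\left(t \right)} = 0$ ($v{\left(t \right)} = 0 \cdot 5 = 0$)
$R{\left(b,m \right)} = 3 b$ ($R{\left(b,m \right)} = 2 b + b = 3 b$)
$O{\left(j \right)} = -36$
$z{\left(T \right)} = 2 \sqrt{T}$ ($z{\left(T \right)} = \sqrt{T + 3 T} = \sqrt{4 T} = 2 \sqrt{T}$)
$O{\left(v{\left(-4 \right)} \right)} - z{\left(40 \right)} = -36 - 2 \sqrt{40} = -36 - 2 \cdot 2 \sqrt{10} = -36 - 4 \sqrt{10}$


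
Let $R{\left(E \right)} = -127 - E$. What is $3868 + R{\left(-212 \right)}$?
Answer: $3953$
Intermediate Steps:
$3868 + R{\left(-212 \right)} = 3868 - -85 = 3868 + \left(-127 + 212\right) = 3868 + 85 = 3953$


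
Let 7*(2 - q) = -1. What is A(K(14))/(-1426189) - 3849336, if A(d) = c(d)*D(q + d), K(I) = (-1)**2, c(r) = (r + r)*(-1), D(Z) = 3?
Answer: -5489880660498/1426189 ≈ -3.8493e+6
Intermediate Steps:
q = 15/7 (q = 2 - 1/7*(-1) = 2 + 1/7 = 15/7 ≈ 2.1429)
c(r) = -2*r (c(r) = (2*r)*(-1) = -2*r)
K(I) = 1
A(d) = -6*d (A(d) = -2*d*3 = -6*d)
A(K(14))/(-1426189) - 3849336 = -6*1/(-1426189) - 3849336 = -6*(-1/1426189) - 3849336 = 6/1426189 - 3849336 = -5489880660498/1426189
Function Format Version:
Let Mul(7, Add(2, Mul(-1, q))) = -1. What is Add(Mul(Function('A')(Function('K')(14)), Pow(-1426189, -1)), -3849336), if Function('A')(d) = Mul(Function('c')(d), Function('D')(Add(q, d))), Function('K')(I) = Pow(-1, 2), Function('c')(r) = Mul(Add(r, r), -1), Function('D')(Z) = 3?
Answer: Rational(-5489880660498, 1426189) ≈ -3.8493e+6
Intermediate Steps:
q = Rational(15, 7) (q = Add(2, Mul(Rational(-1, 7), -1)) = Add(2, Rational(1, 7)) = Rational(15, 7) ≈ 2.1429)
Function('c')(r) = Mul(-2, r) (Function('c')(r) = Mul(Mul(2, r), -1) = Mul(-2, r))
Function('K')(I) = 1
Function('A')(d) = Mul(-6, d) (Function('A')(d) = Mul(Mul(-2, d), 3) = Mul(-6, d))
Add(Mul(Function('A')(Function('K')(14)), Pow(-1426189, -1)), -3849336) = Add(Mul(Mul(-6, 1), Pow(-1426189, -1)), -3849336) = Add(Mul(-6, Rational(-1, 1426189)), -3849336) = Add(Rational(6, 1426189), -3849336) = Rational(-5489880660498, 1426189)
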